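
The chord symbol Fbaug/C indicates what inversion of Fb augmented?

Fbaug/C means Fb augmented with C in the bass. C is the fifth of Fb augmented (Fb–Ab–C), so this is second inversion.

second inversion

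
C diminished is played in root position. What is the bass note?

C

C diminished is C–Eb–Gb. Root position places the root in the bass: C.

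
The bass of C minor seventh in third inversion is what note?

Bb

The seventh of C minor seventh (C–Eb–G–Bb) is Bb; that is the bass in third inversion.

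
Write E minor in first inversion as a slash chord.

Em/G

First inversion of E minor has the third (G) in the bass. As a slash chord: Em/G.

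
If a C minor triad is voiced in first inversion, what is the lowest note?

The third of C minor (C–Eb–G) is Eb; that is the bass in first inversion.

Eb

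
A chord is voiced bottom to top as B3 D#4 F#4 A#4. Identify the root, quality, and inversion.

B major seventh, root position

Reducing to letter names: B, D#, F#, A#. These stack in thirds as B–D#–F#–A# — a B major seventh chord.
With the root (B) in the bass, the chord is in root position (figured bass 7).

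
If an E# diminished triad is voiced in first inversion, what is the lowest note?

G#

In first inversion the third is lowest. For E# diminished (E#–G#–B) that is G#.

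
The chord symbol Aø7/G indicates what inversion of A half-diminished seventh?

third inversion

Aø7/G means A half-diminished seventh with G in the bass. G is the seventh of A half-diminished seventh (A–C–Eb–G), so this is third inversion.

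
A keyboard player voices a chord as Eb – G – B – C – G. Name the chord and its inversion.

The distinct note names are Eb, G, B, C. Stacked in thirds they read C–Eb–G–B, which is a minor-major seventh chord on C.
With the third (Eb) in the bass, the chord is in first inversion (figured bass 6/5).

C minor-major seventh, first inversion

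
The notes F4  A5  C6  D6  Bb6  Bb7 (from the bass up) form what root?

Bb

F, A, C, D, Bb are the tones of a Bb major ninth chord (Bb–D–F–A–C), making Bb the root.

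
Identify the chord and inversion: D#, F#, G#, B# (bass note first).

Reducing to letter names: D#, F#, G#, B#. These stack in thirds as G#–B#–D#–F# — a G# dominant seventh chord.
With the fifth (D#) in the bass, the chord is in second inversion (figured bass 4/3).

G# dominant seventh, second inversion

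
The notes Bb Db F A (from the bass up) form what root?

Bb, Db, F, A are the tones of a Bb minor-major seventh chord (Bb–Db–F–A), making Bb the root.

Bb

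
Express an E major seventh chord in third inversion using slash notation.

Third inversion of E major seventh has the seventh (D#) in the bass. As a slash chord: Emaj7/D#.

Emaj7/D#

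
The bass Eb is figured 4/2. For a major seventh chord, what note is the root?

The figures 4/2 mean the seventh of the chord is in the bass. If Eb is the seventh of a major seventh chord, the root is Fb (chord tones Fb–Ab–Cb–Eb).

Fb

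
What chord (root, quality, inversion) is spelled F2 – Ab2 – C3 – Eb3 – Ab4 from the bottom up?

F minor seventh, root position

Reducing to letter names: F, Ab, C, Eb. These stack in thirds as F–Ab–C–Eb — an F minor seventh chord.
The lowest note is F, the root of the chord, so this is root position (figured bass 7).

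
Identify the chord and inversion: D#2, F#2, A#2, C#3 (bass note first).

The distinct note names are D#, F#, A#, C#. Stacked in thirds they read D#–F#–A#–C#, which is a minor seventh chord on D#.
The lowest note is D#, the root of the chord, so this is root position (figured bass 7).

D# minor seventh, root position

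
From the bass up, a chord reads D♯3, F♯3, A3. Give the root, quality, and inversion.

D# diminished, root position

Reducing to letter names: D#, F#, A. These stack in thirds as D#–F#–A — a D# diminished triad.
The lowest note is D#, the root of the chord, so this is root position (figured bass 5/3).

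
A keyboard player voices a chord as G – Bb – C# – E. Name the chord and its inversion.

C# diminished seventh, second inversion

The pitch classes G, Bb, C#, E arrange in thirds as C#–E–G–Bb: a C# diminished seventh chord.
G is the fifth of C# diminished seventh; fifth in the bass means second inversion (figured bass 4/3).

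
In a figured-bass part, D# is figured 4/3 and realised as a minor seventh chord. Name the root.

G#

The figures 4/3 mean the fifth of the chord is in the bass. If D# is the fifth of a minor seventh chord, the root is G# (chord tones G#–B–D#–F#).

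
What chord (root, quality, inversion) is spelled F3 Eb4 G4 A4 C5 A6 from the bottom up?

The pitch classes F, Eb, G, A, C arrange in thirds as F–A–C–Eb–G: an F dominant ninth chord.
F is the root of F dominant ninth; root in the bass means root position.

F dominant ninth, root position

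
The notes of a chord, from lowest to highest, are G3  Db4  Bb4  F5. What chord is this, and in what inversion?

The pitch classes G, Db, Bb, F arrange in thirds as G–Bb–Db–F: a G half-diminished seventh chord.
With the root (G) in the bass, the chord is in root position (figured bass 7).

G half-diminished seventh, root position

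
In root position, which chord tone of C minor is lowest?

C minor is C–Eb–G. Root position places the root in the bass: C.

C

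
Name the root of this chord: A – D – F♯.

Reordering A, D, F# into stacked thirds gives D–F#–A; the bottom of that stack, D, is the root.

D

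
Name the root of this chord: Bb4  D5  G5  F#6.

G

Bb, D, G, F# are the tones of a G minor-major seventh chord (G–Bb–D–F#), making G the root.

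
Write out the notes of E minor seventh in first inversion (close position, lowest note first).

G, B, D, E

Spelling E minor seventh: E–G–B–D. In first inversion the third is bass, giving G, B, D, E from the bottom.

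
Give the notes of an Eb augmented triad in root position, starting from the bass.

Eb, G, B

Spelling Eb augmented: Eb–G–B. In root position the root is bass, giving Eb, G, B from the bottom.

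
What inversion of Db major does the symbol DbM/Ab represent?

second inversion

DbM/Ab means Db major with Ab in the bass. Ab is the fifth of Db major (Db–F–Ab), so this is second inversion.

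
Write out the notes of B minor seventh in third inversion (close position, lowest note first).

B minor seventh is B–D–F#–A. Third inversion puts the seventh (A) in the bass, with the remaining tones above: A, B, D, F#.

A, B, D, F#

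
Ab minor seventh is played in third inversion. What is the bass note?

The seventh of Ab minor seventh (Ab–Cb–Eb–Gb) is Gb; that is the bass in third inversion.

Gb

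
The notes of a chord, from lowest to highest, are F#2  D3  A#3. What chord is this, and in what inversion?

D augmented, first inversion

The distinct note names are F#, D, A#. Stacked in thirds they read D–F#–A#, which is an augmented triad on D.
F# is the third of D augmented; third in the bass means first inversion (figured bass 6).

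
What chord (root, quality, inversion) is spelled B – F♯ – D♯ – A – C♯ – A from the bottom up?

The distinct note names are B, F#, D#, A, C#. Stacked in thirds they read B–D#–F#–A–C#, which is a dominant ninth chord on B.
B is the root of B dominant ninth; root in the bass means root position.

B dominant ninth, root position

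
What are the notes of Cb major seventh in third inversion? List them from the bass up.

Cb major seventh is Cb–Eb–Gb–Bb. Third inversion puts the seventh (Bb) in the bass, with the remaining tones above: Bb, Cb, Eb, Gb.

Bb, Cb, Eb, Gb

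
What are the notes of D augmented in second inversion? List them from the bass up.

The chord tones are D–F#–A#. With the fifth (A#) lowest for second inversion: A#, D, F#.

A#, D, F#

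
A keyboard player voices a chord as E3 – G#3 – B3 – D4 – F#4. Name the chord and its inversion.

E dominant ninth, root position

The distinct note names are E, G#, B, D, F#. Stacked in thirds they read E–G#–B–D–F#, which is a dominant ninth chord on E.
E is the root of E dominant ninth; root in the bass means root position.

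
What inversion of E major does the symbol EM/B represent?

EM/B means E major with B in the bass. B is the fifth of E major (E–G#–B), so this is second inversion.

second inversion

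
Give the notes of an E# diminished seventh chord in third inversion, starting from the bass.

E# diminished seventh is E#–G#–B–D. Third inversion puts the seventh (D) in the bass, with the remaining tones above: D, E#, G#, B.

D, E#, G#, B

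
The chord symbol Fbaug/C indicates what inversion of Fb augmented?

second inversion

Fbaug/C means Fb augmented with C in the bass. C is the fifth of Fb augmented (Fb–Ab–C), so this is second inversion.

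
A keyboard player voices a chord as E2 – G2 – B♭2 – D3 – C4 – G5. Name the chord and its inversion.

C dominant ninth, first inversion

The distinct note names are E, G, Bb, D, C. Stacked in thirds they read C–E–G–Bb–D, which is a dominant ninth chord on C.
E is the third of C dominant ninth; third in the bass means first inversion.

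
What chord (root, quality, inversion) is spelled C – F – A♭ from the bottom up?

F minor, second inversion

Reducing to letter names: C, F, Ab. These stack in thirds as F–Ab–C — an F minor triad.
C is the fifth of F minor; fifth in the bass means second inversion (figured bass 6/4).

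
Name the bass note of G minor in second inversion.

D

In second inversion the fifth is lowest. For G minor (G–Bb–D) that is D.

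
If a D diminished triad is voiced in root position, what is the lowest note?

D

The root of D diminished (D–F–Ab) is D; that is the bass in root position.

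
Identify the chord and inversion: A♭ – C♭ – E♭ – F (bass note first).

F half-diminished seventh, first inversion

The pitch classes Ab, Cb, Eb, F arrange in thirds as F–Ab–Cb–Eb: an F half-diminished seventh chord.
Ab is the third of F half-diminished seventh; third in the bass means first inversion (figured bass 6/5).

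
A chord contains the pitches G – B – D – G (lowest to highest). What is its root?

Reordering G, B, D into stacked thirds gives G–B–D; the bottom of that stack, G, is the root.

G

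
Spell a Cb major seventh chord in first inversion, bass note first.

Eb, Gb, Bb, Cb

Spelling Cb major seventh: Cb–Eb–Gb–Bb. In first inversion the third is bass, giving Eb, Gb, Bb, Cb from the bottom.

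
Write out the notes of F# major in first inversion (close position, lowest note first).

The chord tones are F#–A#–C#. With the third (A#) lowest for first inversion: A#, C#, F#.

A#, C#, F#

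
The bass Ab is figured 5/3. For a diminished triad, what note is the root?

Ab

The figures 5/3 mean the root of the chord is in the bass. If Ab is the root of a diminished triad, the root is Ab (chord tones Ab–Cb–Ebb).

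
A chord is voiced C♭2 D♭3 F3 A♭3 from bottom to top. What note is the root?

The distinct letter names are Cb, Db, F, Ab. Arranged as a stack of thirds they read Db–F–Ab–Cb, so Db is the root (a Db dominant seventh chord).

Db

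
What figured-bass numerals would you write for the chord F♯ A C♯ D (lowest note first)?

The notes F#, A, C#, D stack in thirds as D–F#–A–C# — a D major seventh chord. The bass F# is the third, so this is first inversion: figured 6/5.

6/5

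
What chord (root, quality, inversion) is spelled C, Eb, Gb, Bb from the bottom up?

Reducing to letter names: C, Eb, Gb, Bb. These stack in thirds as C–Eb–Gb–Bb — a C half-diminished seventh chord.
With the root (C) in the bass, the chord is in root position (figured bass 7).

C half-diminished seventh, root position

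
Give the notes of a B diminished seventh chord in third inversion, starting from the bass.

Ab, B, D, F

B diminished seventh is B–D–F–Ab. Third inversion puts the seventh (Ab) in the bass, with the remaining tones above: Ab, B, D, F.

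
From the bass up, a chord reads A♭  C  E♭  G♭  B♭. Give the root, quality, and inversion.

Ab dominant ninth, root position

Reducing to letter names: Ab, C, Eb, Gb, Bb. These stack in thirds as Ab–C–Eb–Gb–Bb — an Ab dominant ninth chord.
Ab is the root of Ab dominant ninth; root in the bass means root position.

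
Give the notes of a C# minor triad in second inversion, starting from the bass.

The chord tones are C#–E–G#. With the fifth (G#) lowest for second inversion: G#, C#, E.

G#, C#, E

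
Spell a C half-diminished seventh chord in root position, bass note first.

C half-diminished seventh is C–Eb–Gb–Bb. Root position puts the root (C) in the bass, with the remaining tones above: C, Eb, Gb, Bb.

C, Eb, Gb, Bb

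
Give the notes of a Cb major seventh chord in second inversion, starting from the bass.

Gb, Bb, Cb, Eb

Cb major seventh is Cb–Eb–Gb–Bb. Second inversion puts the fifth (Gb) in the bass, with the remaining tones above: Gb, Bb, Cb, Eb.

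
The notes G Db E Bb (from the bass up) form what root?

E

Reordering G, Db, E, Bb into stacked thirds gives E–G–Bb–Db; the bottom of that stack, E, is the root.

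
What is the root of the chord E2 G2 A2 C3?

The distinct letter names are E, G, A, C. Arranged as a stack of thirds they read A–C–E–G, so A is the root (an A minor seventh chord).

A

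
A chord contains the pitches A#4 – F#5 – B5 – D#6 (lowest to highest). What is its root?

B

A#, F#, B, D# are the tones of a B major seventh chord (B–D#–F#–A#), making B the root.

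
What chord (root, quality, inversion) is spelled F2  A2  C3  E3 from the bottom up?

F major seventh, root position

The distinct note names are F, A, C, E. Stacked in thirds they read F–A–C–E, which is a major seventh chord on F.
F is the root of F major seventh; root in the bass means root position (figured bass 7).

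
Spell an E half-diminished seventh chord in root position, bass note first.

Spelling E half-diminished seventh: E–G–Bb–D. In root position the root is bass, giving E, G, Bb, D from the bottom.

E, G, Bb, D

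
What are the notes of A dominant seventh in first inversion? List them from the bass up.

The chord tones are A–C#–E–G. With the third (C#) lowest for first inversion: C#, E, G, A.

C#, E, G, A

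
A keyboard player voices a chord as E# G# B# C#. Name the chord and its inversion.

C# major seventh, first inversion

Reducing to letter names: E#, G#, B#, C#. These stack in thirds as C#–E#–G#–B# — a C# major seventh chord.
E# is the third of C# major seventh; third in the bass means first inversion (figured bass 6/5).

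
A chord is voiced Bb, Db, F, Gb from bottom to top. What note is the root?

Reordering Bb, Db, F, Gb into stacked thirds gives Gb–Bb–Db–F; the bottom of that stack, Gb, is the root.

Gb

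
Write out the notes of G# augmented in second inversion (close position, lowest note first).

D##, G#, B#

Spelling G# augmented: G#–B#–D##. In second inversion the fifth is bass, giving D##, G#, B# from the bottom.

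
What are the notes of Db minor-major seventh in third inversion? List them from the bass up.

Db minor-major seventh is Db–Fb–Ab–C. Third inversion puts the seventh (C) in the bass, with the remaining tones above: C, Db, Fb, Ab.

C, Db, Fb, Ab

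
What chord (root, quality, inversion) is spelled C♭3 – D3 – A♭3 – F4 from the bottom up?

D diminished seventh, third inversion

The pitch classes Cb, D, Ab, F arrange in thirds as D–F–Ab–Cb: a D diminished seventh chord.
The lowest note is Cb, the seventh of the chord, so this is third inversion (figured bass 4/2).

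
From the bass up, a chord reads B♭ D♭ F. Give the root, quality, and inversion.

Reducing to letter names: Bb, Db, F. These stack in thirds as Bb–Db–F — a Bb minor triad.
Bb is the root of Bb minor; root in the bass means root position (figured bass 5/3).

Bb minor, root position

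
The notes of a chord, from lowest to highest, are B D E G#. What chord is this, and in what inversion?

E dominant seventh, second inversion

The distinct note names are B, D, E, G#. Stacked in thirds they read E–G#–B–D, which is a dominant seventh chord on E.
With the fifth (B) in the bass, the chord is in second inversion (figured bass 4/3).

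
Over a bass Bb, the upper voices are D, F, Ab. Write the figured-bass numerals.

The notes Bb, D, F, Ab stack in thirds as Bb–D–F–Ab — a Bb dominant seventh chord. The bass Bb is the root, so this is root position: figured 7.

7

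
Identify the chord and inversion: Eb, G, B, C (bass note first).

C minor-major seventh, first inversion

The distinct note names are Eb, G, B, C. Stacked in thirds they read C–Eb–G–B, which is a minor-major seventh chord on C.
Eb is the third of C minor-major seventh; third in the bass means first inversion (figured bass 6/5).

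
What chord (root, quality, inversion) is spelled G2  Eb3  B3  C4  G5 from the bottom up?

C minor-major seventh, second inversion

Reducing to letter names: G, Eb, B, C. These stack in thirds as C–Eb–G–B — a C minor-major seventh chord.
With the fifth (G) in the bass, the chord is in second inversion (figured bass 4/3).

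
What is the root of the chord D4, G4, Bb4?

Reordering D, G, Bb into stacked thirds gives G–Bb–D; the bottom of that stack, G, is the root.

G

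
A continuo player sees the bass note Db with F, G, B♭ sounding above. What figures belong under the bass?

4/3

The notes Db, F, G, Bb stack in thirds as G–Bb–Db–F — a G half-diminished seventh chord. The bass Db is the fifth, so this is second inversion: figured 4/3.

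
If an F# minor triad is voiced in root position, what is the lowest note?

F# minor is F#–A–C#. Root position places the root in the bass: F#.

F#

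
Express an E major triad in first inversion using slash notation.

First inversion of E major has the third (G#) in the bass. As a slash chord: Emaj/G#.

Emaj/G#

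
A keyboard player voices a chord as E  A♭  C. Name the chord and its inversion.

The distinct note names are E, Ab, C. Stacked in thirds they read Ab–C–E, which is an augmented triad on Ab.
The lowest note is E, the fifth of the chord, so this is second inversion (figured bass 6/4).

Ab augmented, second inversion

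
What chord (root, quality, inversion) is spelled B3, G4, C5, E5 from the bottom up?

C major seventh, third inversion

The distinct note names are B, G, C, E. Stacked in thirds they read C–E–G–B, which is a major seventh chord on C.
B is the seventh of C major seventh; seventh in the bass means third inversion (figured bass 4/2).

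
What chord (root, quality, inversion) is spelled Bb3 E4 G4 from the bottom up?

The distinct note names are Bb, E, G. Stacked in thirds they read E–G–Bb, which is a diminished triad on E.
The lowest note is Bb, the fifth of the chord, so this is second inversion (figured bass 6/4).

E diminished, second inversion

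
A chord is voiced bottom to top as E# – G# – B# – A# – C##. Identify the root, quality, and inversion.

A# dominant ninth, second inversion

The pitch classes E#, G#, B#, A#, C## arrange in thirds as A#–C##–E#–G#–B#: an A# dominant ninth chord.
The lowest note is E#, the fifth of the chord, so this is second inversion.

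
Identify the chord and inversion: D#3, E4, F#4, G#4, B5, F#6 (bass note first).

E major ninth, third inversion

The pitch classes D#, E, F#, G#, B arrange in thirds as E–G#–B–D#–F#: an E major ninth chord.
With the seventh (D#) in the bass, the chord is in third inversion.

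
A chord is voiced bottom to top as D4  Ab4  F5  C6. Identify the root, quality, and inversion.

The pitch classes D, Ab, F, C arrange in thirds as D–F–Ab–C: a D half-diminished seventh chord.
With the root (D) in the bass, the chord is in root position (figured bass 7).

D half-diminished seventh, root position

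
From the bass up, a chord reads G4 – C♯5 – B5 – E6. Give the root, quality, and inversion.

Reducing to letter names: G, C#, B, E. These stack in thirds as C#–E–G–B — a C# half-diminished seventh chord.
The lowest note is G, the fifth of the chord, so this is second inversion (figured bass 4/3).

C# half-diminished seventh, second inversion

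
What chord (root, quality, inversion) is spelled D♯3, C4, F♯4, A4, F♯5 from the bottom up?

The pitch classes D#, C, F#, A arrange in thirds as D#–F#–A–C: a D# diminished seventh chord.
D# is the root of D# diminished seventh; root in the bass means root position (figured bass 7).

D# diminished seventh, root position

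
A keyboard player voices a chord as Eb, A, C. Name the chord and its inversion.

The pitch classes Eb, A, C arrange in thirds as A–C–Eb: an A diminished triad.
With the fifth (Eb) in the bass, the chord is in second inversion (figured bass 6/4).

A diminished, second inversion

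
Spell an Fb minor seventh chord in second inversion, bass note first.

Cb, Ebb, Fb, Abb

Fb minor seventh is Fb–Abb–Cb–Ebb. Second inversion puts the fifth (Cb) in the bass, with the remaining tones above: Cb, Ebb, Fb, Abb.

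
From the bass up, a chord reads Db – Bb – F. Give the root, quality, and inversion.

The pitch classes Db, Bb, F arrange in thirds as Bb–Db–F: a Bb minor triad.
With the third (Db) in the bass, the chord is in first inversion (figured bass 6).

Bb minor, first inversion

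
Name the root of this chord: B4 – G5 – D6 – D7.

Reordering B, G, D into stacked thirds gives G–B–D; the bottom of that stack, G, is the root.

G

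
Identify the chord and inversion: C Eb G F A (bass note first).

Reducing to letter names: C, Eb, G, F, A. These stack in thirds as F–A–C–Eb–G — an F dominant ninth chord.
With the fifth (C) in the bass, the chord is in second inversion.

F dominant ninth, second inversion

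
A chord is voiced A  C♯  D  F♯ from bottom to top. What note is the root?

D

A, C#, D, F# are the tones of a D major seventh chord (D–F#–A–C#), making D the root.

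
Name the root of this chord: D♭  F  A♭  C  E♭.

Reordering Db, F, Ab, C, Eb into stacked thirds gives Db–F–Ab–C–Eb; the bottom of that stack, Db, is the root.

Db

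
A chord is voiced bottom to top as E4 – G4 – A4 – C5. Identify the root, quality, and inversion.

Reducing to letter names: E, G, A, C. These stack in thirds as A–C–E–G — an A minor seventh chord.
The lowest note is E, the fifth of the chord, so this is second inversion (figured bass 4/3).

A minor seventh, second inversion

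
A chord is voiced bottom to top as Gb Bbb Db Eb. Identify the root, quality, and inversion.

The pitch classes Gb, Bbb, Db, Eb arrange in thirds as Eb–Gb–Bbb–Db: an Eb half-diminished seventh chord.
The lowest note is Gb, the third of the chord, so this is first inversion (figured bass 6/5).

Eb half-diminished seventh, first inversion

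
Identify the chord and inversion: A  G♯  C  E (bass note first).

A minor-major seventh, root position

The pitch classes A, G#, C, E arrange in thirds as A–C–E–G#: an A minor-major seventh chord.
A is the root of A minor-major seventh; root in the bass means root position (figured bass 7).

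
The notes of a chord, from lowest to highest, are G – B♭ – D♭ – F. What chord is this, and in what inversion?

G half-diminished seventh, root position

The distinct note names are G, Bb, Db, F. Stacked in thirds they read G–Bb–Db–F, which is a half-diminished seventh chord on G.
With the root (G) in the bass, the chord is in root position (figured bass 7).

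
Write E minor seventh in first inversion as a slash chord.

Em7/G

First inversion of E minor seventh has the third (G) in the bass. As a slash chord: Em7/G.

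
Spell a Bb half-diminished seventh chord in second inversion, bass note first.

The chord tones are Bb–Db–Fb–Ab. With the fifth (Fb) lowest for second inversion: Fb, Ab, Bb, Db.

Fb, Ab, Bb, Db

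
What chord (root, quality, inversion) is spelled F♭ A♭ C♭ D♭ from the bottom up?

Db minor seventh, first inversion

Reducing to letter names: Fb, Ab, Cb, Db. These stack in thirds as Db–Fb–Ab–Cb — a Db minor seventh chord.
The lowest note is Fb, the third of the chord, so this is first inversion (figured bass 6/5).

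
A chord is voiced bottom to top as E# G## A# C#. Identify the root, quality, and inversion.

A# minor-major seventh, second inversion

Reducing to letter names: E#, G##, A#, C#. These stack in thirds as A#–C#–E#–G## — an A# minor-major seventh chord.
The lowest note is E#, the fifth of the chord, so this is second inversion (figured bass 4/3).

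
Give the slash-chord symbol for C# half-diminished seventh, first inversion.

C#ø7/E

First inversion of C# half-diminished seventh has the third (E) in the bass. As a slash chord: C#ø7/E.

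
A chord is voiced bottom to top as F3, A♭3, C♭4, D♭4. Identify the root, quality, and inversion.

The distinct note names are F, Ab, Cb, Db. Stacked in thirds they read Db–F–Ab–Cb, which is a dominant seventh chord on Db.
The lowest note is F, the third of the chord, so this is first inversion (figured bass 6/5).

Db dominant seventh, first inversion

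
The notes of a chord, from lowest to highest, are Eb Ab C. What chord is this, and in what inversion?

Ab major, second inversion

Reducing to letter names: Eb, Ab, C. These stack in thirds as Ab–C–Eb — an Ab major triad.
With the fifth (Eb) in the bass, the chord is in second inversion (figured bass 6/4).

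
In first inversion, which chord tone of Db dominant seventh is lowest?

Db dominant seventh is Db–F–Ab–Cb. First inversion places the third in the bass: F.

F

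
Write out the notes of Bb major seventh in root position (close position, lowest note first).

The chord tones are Bb–D–F–A. With the root (Bb) lowest for root position: Bb, D, F, A.

Bb, D, F, A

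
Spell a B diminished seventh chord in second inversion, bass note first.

F, Ab, B, D

Spelling B diminished seventh: B–D–F–Ab. In second inversion the fifth is bass, giving F, Ab, B, D from the bottom.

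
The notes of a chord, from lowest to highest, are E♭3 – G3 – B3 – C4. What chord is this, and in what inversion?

C minor-major seventh, first inversion

Reducing to letter names: Eb, G, B, C. These stack in thirds as C–Eb–G–B — a C minor-major seventh chord.
Eb is the third of C minor-major seventh; third in the bass means first inversion (figured bass 6/5).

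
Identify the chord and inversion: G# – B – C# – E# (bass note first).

C# dominant seventh, second inversion

The pitch classes G#, B, C#, E# arrange in thirds as C#–E#–G#–B: a C# dominant seventh chord.
With the fifth (G#) in the bass, the chord is in second inversion (figured bass 4/3).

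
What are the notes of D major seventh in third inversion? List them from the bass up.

C#, D, F#, A

Spelling D major seventh: D–F#–A–C#. In third inversion the seventh is bass, giving C#, D, F#, A from the bottom.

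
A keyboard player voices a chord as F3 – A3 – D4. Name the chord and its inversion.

D minor, first inversion

The distinct note names are F, A, D. Stacked in thirds they read D–F–A, which is a minor triad on D.
The lowest note is F, the third of the chord, so this is first inversion (figured bass 6).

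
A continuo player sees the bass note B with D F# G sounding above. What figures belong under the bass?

The notes B, D, F#, G stack in thirds as G–B–D–F# — a G major seventh chord. The bass B is the third, so this is first inversion: figured 6/5.

6/5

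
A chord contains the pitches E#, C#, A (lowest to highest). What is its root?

A

Reordering E#, C#, A into stacked thirds gives A–C#–E#; the bottom of that stack, A, is the root.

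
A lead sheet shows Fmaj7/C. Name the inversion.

Fmaj7/C means F major seventh with C in the bass. C is the fifth of F major seventh (F–A–C–E), so this is second inversion.

second inversion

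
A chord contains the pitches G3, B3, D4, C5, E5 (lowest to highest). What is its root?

C

The distinct letter names are G, B, D, C, E. Arranged as a stack of thirds they read C–E–G–B–D, so C is the root (a C major ninth chord).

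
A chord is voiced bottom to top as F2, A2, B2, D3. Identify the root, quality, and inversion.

B half-diminished seventh, second inversion

The pitch classes F, A, B, D arrange in thirds as B–D–F–A: a B half-diminished seventh chord.
F is the fifth of B half-diminished seventh; fifth in the bass means second inversion (figured bass 4/3).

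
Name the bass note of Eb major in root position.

Eb major is Eb–G–Bb. Root position places the root in the bass: Eb.

Eb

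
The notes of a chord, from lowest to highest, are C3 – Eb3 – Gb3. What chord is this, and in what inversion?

The pitch classes C, Eb, Gb arrange in thirds as C–Eb–Gb: a C diminished triad.
C is the root of C diminished; root in the bass means root position (figured bass 5/3).

C diminished, root position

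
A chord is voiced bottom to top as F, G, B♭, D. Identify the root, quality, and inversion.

The distinct note names are F, G, Bb, D. Stacked in thirds they read G–Bb–D–F, which is a minor seventh chord on G.
With the seventh (F) in the bass, the chord is in third inversion (figured bass 4/2).

G minor seventh, third inversion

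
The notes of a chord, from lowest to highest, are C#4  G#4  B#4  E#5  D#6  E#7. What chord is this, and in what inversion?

The pitch classes C#, G#, B#, E#, D# arrange in thirds as C#–E#–G#–B#–D#: a C# major ninth chord.
C# is the root of C# major ninth; root in the bass means root position.

C# major ninth, root position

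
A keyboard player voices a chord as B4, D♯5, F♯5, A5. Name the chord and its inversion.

B dominant seventh, root position

The distinct note names are B, D#, F#, A. Stacked in thirds they read B–D#–F#–A, which is a dominant seventh chord on B.
With the root (B) in the bass, the chord is in root position (figured bass 7).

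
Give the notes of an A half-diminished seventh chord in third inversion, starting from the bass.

G, A, C, Eb

The chord tones are A–C–Eb–G. With the seventh (G) lowest for third inversion: G, A, C, Eb.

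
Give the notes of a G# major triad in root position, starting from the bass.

G#, B#, D#

Spelling G# major: G#–B#–D#. In root position the root is bass, giving G#, B#, D# from the bottom.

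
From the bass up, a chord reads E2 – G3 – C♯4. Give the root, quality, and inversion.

The distinct note names are E, G, C#. Stacked in thirds they read C#–E–G, which is a diminished triad on C#.
With the third (E) in the bass, the chord is in first inversion (figured bass 6).

C# diminished, first inversion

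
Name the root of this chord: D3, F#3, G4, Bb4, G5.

D, F#, G, Bb are the tones of a G minor-major seventh chord (G–Bb–D–F#), making G the root.

G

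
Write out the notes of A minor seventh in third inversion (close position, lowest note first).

The chord tones are A–C–E–G. With the seventh (G) lowest for third inversion: G, A, C, E.

G, A, C, E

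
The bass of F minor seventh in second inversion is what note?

The fifth of F minor seventh (F–Ab–C–Eb) is C; that is the bass in second inversion.

C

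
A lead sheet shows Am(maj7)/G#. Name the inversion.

Am(maj7)/G# means A minor-major seventh with G# in the bass. G# is the seventh of A minor-major seventh (A–C–E–G#), so this is third inversion.

third inversion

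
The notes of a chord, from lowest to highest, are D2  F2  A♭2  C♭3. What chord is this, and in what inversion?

D diminished seventh, root position

The pitch classes D, F, Ab, Cb arrange in thirds as D–F–Ab–Cb: a D diminished seventh chord.
The lowest note is D, the root of the chord, so this is root position (figured bass 7).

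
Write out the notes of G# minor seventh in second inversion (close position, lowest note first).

D#, F#, G#, B

G# minor seventh is G#–B–D#–F#. Second inversion puts the fifth (D#) in the bass, with the remaining tones above: D#, F#, G#, B.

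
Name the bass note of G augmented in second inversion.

G augmented is G–B–D#. Second inversion places the fifth in the bass: D#.

D#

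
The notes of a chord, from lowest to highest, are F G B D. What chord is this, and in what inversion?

The pitch classes F, G, B, D arrange in thirds as G–B–D–F: a G dominant seventh chord.
F is the seventh of G dominant seventh; seventh in the bass means third inversion (figured bass 4/2).

G dominant seventh, third inversion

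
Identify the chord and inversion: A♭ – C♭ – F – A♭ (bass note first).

F diminished, first inversion

The pitch classes Ab, Cb, F arrange in thirds as F–Ab–Cb: an F diminished triad.
With the third (Ab) in the bass, the chord is in first inversion (figured bass 6).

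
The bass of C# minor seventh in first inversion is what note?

The third of C# minor seventh (C#–E–G#–B) is E; that is the bass in first inversion.

E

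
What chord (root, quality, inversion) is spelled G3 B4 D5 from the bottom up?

G major, root position

Reducing to letter names: G, B, D. These stack in thirds as G–B–D — a G major triad.
The lowest note is G, the root of the chord, so this is root position (figured bass 5/3).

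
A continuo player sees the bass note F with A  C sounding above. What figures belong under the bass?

The notes F, A, C stack in thirds as F–A–C — an F major triad. The bass F is the root, so this is root position: figured 5/3.

5/3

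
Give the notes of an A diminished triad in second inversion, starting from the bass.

Eb, A, C

A diminished is A–C–Eb. Second inversion puts the fifth (Eb) in the bass, with the remaining tones above: Eb, A, C.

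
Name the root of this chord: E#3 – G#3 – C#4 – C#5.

C#

The distinct letter names are E#, G#, C#. Arranged as a stack of thirds they read C#–E#–G#, so C# is the root (a C# major triad).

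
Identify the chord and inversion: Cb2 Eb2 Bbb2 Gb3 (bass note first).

Cb dominant seventh, root position

The distinct note names are Cb, Eb, Bbb, Gb. Stacked in thirds they read Cb–Eb–Gb–Bbb, which is a dominant seventh chord on Cb.
The lowest note is Cb, the root of the chord, so this is root position (figured bass 7).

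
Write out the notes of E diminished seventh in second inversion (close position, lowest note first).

Bb, Db, E, G

Spelling E diminished seventh: E–G–Bb–Db. In second inversion the fifth is bass, giving Bb, Db, E, G from the bottom.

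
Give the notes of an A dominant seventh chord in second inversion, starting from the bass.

A dominant seventh is A–C#–E–G. Second inversion puts the fifth (E) in the bass, with the remaining tones above: E, G, A, C#.

E, G, A, C#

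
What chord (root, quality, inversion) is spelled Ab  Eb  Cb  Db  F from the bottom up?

The distinct note names are Ab, Eb, Cb, Db, F. Stacked in thirds they read Db–F–Ab–Cb–Eb, which is a dominant ninth chord on Db.
Ab is the fifth of Db dominant ninth; fifth in the bass means second inversion.

Db dominant ninth, second inversion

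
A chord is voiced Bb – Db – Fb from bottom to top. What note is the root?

Reordering Bb, Db, Fb into stacked thirds gives Bb–Db–Fb; the bottom of that stack, Bb, is the root.

Bb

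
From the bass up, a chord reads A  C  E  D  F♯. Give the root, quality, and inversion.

The distinct note names are A, C, E, D, F#. Stacked in thirds they read D–F#–A–C–E, which is a dominant ninth chord on D.
A is the fifth of D dominant ninth; fifth in the bass means second inversion.

D dominant ninth, second inversion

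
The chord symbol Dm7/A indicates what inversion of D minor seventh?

second inversion

Dm7/A means D minor seventh with A in the bass. A is the fifth of D minor seventh (D–F–A–C), so this is second inversion.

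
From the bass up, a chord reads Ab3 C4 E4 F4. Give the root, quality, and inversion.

F minor-major seventh, first inversion

The pitch classes Ab, C, E, F arrange in thirds as F–Ab–C–E: an F minor-major seventh chord.
With the third (Ab) in the bass, the chord is in first inversion (figured bass 6/5).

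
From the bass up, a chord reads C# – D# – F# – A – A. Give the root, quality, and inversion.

D# half-diminished seventh, third inversion

The pitch classes C#, D#, F#, A arrange in thirds as D#–F#–A–C#: a D# half-diminished seventh chord.
The lowest note is C#, the seventh of the chord, so this is third inversion (figured bass 4/2).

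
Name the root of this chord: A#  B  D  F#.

A#, B, D, F# are the tones of a B minor-major seventh chord (B–D–F#–A#), making B the root.

B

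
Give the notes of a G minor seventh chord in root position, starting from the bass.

G, Bb, D, F

G minor seventh is G–Bb–D–F. Root position puts the root (G) in the bass, with the remaining tones above: G, Bb, D, F.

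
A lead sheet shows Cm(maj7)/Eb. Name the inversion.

Cm(maj7)/Eb means C minor-major seventh with Eb in the bass. Eb is the third of C minor-major seventh (C–Eb–G–B), so this is first inversion.

first inversion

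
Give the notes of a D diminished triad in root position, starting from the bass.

D, F, Ab

The chord tones are D–F–Ab. With the root (D) lowest for root position: D, F, Ab.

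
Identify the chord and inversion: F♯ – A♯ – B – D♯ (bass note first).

Reducing to letter names: F#, A#, B, D#. These stack in thirds as B–D#–F#–A# — a B major seventh chord.
F# is the fifth of B major seventh; fifth in the bass means second inversion (figured bass 4/3).

B major seventh, second inversion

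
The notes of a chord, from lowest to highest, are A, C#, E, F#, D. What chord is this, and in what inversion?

D major ninth, second inversion

The pitch classes A, C#, E, F#, D arrange in thirds as D–F#–A–C#–E: a D major ninth chord.
A is the fifth of D major ninth; fifth in the bass means second inversion.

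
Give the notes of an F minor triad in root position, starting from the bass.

Spelling F minor: F–Ab–C. In root position the root is bass, giving F, Ab, C from the bottom.

F, Ab, C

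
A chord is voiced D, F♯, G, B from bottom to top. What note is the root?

G

Reordering D, F#, G, B into stacked thirds gives G–B–D–F#; the bottom of that stack, G, is the root.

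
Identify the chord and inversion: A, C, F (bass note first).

The distinct note names are A, C, F. Stacked in thirds they read F–A–C, which is a major triad on F.
A is the third of F major; third in the bass means first inversion (figured bass 6).

F major, first inversion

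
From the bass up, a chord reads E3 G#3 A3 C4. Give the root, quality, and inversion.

A minor-major seventh, second inversion

The pitch classes E, G#, A, C arrange in thirds as A–C–E–G#: an A minor-major seventh chord.
E is the fifth of A minor-major seventh; fifth in the bass means second inversion (figured bass 4/3).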